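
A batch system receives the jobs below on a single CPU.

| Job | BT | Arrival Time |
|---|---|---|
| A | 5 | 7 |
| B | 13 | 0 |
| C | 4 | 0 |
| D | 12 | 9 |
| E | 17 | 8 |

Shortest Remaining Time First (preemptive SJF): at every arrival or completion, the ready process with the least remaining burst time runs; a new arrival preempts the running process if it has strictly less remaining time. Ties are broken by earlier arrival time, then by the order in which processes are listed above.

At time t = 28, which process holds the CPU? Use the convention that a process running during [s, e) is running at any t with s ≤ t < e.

D

Gantt: | C 0-4 | B 4-7 | A 7-12 | B 12-22 | D 22-34 | E 34-51 |
Completion: A=12  B=22  C=4  D=34  E=51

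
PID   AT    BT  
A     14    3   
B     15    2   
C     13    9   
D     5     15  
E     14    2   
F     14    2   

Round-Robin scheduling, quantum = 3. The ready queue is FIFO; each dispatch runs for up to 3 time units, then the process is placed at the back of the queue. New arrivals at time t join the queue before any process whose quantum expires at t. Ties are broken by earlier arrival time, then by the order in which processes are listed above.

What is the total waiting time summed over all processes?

Schedule: | idle 0-5 | D 5-14 | C 14-17 | A 17-20 | E 20-22 | F 22-24 | D 24-27 | B 27-29 | C 29-32 | D 32-35 | C 35-38 |
Completion: A=20  B=29  C=38  D=35  E=22  F=24
Waiting = turnaround − burst: A=3, B=12, C=16, D=15, E=6, F=8
Total waiting = 3 + 12 + 16 + 15 + 6 + 8 = 60

60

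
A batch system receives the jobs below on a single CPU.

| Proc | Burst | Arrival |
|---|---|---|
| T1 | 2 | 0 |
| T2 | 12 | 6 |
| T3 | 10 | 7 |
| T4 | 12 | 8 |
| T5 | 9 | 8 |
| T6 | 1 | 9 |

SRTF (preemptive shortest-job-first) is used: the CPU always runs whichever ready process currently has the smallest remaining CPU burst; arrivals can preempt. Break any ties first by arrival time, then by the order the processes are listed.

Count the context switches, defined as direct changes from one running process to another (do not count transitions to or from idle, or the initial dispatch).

6

Schedule: | T1 0-2 | idle 2-6 | T2 6-7 | T3 7-9 | T6 9-10 | T3 10-18 | T5 18-27 | T2 27-38 | T4 38-50 |
Completion: T1=2  T2=38  T3=18  T4=50  T5=27  T6=10
Turnaround (C−A): T1=2  T2=32  T3=11  T4=42  T5=19  T6=1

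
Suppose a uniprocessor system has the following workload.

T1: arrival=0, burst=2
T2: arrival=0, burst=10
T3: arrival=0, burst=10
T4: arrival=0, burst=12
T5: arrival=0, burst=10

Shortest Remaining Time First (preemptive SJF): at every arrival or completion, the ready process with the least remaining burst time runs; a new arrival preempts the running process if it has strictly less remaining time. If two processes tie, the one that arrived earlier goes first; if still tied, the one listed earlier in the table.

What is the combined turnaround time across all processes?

Schedule: | T1 0-2 | T2 2-12 | T3 12-22 | T5 22-32 | T4 32-44 |
Completion: T1=2  T2=12  T3=22  T4=44  T5=32
Turnaround = completion − arrival: T1=2, T2=12, T3=22, T4=44, T5=32
Total turnaround = 2 + 12 + 22 + 44 + 32 = 112

112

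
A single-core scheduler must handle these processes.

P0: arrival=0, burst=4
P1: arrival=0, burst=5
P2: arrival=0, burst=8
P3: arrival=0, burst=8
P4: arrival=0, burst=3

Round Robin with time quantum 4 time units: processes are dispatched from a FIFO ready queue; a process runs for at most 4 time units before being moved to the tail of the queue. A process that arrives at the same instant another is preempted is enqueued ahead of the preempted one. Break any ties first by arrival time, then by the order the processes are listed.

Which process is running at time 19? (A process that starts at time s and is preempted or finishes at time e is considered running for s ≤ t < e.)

P1

Gantt: | P0 0-4 | P1 4-8 | P2 8-12 | P3 12-16 | P4 16-19 | P1 19-20 | P2 20-24 | P3 24-28 |
Completion: P0=4  P1=20  P2=24  P3=28  P4=19
Turnaround (C−A): P0=4  P1=20  P2=24  P3=28  P4=19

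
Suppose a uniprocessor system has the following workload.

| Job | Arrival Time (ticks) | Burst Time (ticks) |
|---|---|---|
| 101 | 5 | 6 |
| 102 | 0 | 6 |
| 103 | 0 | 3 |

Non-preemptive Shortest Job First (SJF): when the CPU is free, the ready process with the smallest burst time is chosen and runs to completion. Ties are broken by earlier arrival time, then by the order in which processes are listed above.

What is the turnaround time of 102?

9

Gantt: | 103 0-3 | 102 3-9 | 101 9-15 |
Completion: 101=15  102=9  103=3
Turnaround(102) = completion − arrival = 9 − 0 = 9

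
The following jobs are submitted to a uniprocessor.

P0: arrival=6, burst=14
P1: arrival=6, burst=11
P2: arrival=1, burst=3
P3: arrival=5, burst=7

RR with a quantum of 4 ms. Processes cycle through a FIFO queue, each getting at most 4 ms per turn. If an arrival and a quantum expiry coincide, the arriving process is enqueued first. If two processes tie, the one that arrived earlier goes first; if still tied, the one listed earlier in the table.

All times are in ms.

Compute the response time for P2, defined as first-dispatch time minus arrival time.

Schedule: | idle 0-1 | P2 1-4 | idle 4-5 | P3 5-9 | P0 9-13 | P1 13-17 | P3 17-20 | P0 20-24 | P1 24-28 | P0 28-32 | P1 32-35 | P0 35-37 |
Completion: P0=37  P1=35  P2=4  P3=20
Turnaround (C−A): P0=31  P1=29  P2=3  P3=15
Response(P2) = first start − arrival = 1 − 1 = 0

0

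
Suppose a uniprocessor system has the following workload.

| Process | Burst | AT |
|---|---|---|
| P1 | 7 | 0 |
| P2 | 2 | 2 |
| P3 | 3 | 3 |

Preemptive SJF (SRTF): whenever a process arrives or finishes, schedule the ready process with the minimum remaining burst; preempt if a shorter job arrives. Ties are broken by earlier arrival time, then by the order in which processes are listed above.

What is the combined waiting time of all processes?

Timeline: | P1 0-2 | P2 2-4 | P3 4-7 | P1 7-12 |
Completion: P1=12  P2=4  P3=7
Turnaround (C−A): P1=12  P2=2  P3=4
Waiting = turnaround − burst: P1=5, P2=0, P3=1
Total waiting = 5 + 0 + 1 = 6

6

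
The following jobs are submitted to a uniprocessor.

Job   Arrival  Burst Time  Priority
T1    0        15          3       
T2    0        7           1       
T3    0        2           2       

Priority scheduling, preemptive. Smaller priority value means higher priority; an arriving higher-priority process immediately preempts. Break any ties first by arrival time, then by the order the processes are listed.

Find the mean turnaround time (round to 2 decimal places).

13.33

Gantt: | T2 0-7 | T3 7-9 | T1 9-24 |
Completion: T1=24  T2=7  T3=9
Turnaround (C−A): T1=24  T2=7  T3=9
Turnaround times: T1=24, T2=7, T3=9
Average turnaround = (24+7+9) / 3 = 40/3 = 13.33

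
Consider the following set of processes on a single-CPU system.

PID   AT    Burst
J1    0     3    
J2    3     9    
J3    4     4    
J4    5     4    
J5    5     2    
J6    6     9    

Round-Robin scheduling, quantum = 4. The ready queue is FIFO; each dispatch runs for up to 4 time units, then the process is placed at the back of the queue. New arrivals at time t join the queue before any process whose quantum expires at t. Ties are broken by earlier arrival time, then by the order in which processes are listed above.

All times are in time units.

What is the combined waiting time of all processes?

Gantt: | J1 0-3 | J2 3-7 | J3 7-11 | J4 11-15 | J5 15-17 | J6 17-21 | J2 21-25 | J6 25-29 | J2 29-30 | J6 30-31 |
Completion: J1=3  J2=30  J3=11  J4=15  J5=17  J6=31
Turnaround (C−A): J1=3  J2=27  J3=7  J4=10  J5=12  J6=25
Waiting = turnaround − burst: J1=0, J2=18, J3=3, J4=6, J5=10, J6=16
Total waiting = 0 + 18 + 3 + 6 + 10 + 16 = 53

53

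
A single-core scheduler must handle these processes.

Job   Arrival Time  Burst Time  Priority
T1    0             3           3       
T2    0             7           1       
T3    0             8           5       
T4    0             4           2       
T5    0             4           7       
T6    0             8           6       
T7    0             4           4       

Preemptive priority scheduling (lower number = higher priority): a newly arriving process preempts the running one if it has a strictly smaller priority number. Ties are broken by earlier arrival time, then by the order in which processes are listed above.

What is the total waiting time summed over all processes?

Gantt: | T2 0-7 | T4 7-11 | T1 11-14 | T7 14-18 | T3 18-26 | T6 26-34 | T5 34-38 |
Completion: T1=14  T2=7  T3=26  T4=11  T5=38  T6=34  T7=18
Turnaround (C−A): T1=14  T2=7  T3=26  T4=11  T5=38  T6=34  T7=18
Waiting = turnaround − burst: T1=11, T2=0, T3=18, T4=7, T5=34, T6=26, T7=14
Total waiting = 11 + 0 + 18 + 7 + 34 + 26 + 14 = 110

110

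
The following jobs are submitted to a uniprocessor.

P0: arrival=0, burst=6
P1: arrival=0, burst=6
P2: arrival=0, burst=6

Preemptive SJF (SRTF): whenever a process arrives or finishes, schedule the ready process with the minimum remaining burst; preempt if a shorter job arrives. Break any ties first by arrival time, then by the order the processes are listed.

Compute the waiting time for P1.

6

Schedule: | P0 0-6 | P1 6-12 | P2 12-18 |
Completion: P0=6  P1=12  P2=18
Turnaround (C−A): P0=6  P1=12  P2=18
Waiting(P1) = turnaround − burst = 12 − 6 = 6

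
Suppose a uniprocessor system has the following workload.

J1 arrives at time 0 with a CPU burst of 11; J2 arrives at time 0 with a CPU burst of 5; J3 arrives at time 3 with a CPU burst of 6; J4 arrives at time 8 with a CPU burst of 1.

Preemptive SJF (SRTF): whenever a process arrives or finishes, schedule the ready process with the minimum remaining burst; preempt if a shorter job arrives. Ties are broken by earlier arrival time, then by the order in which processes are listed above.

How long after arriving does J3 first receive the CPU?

2

Gantt: | J2 0-5 | J3 5-8 | J4 8-9 | J3 9-12 | J1 12-23 |
Completion: J1=23  J2=5  J3=12  J4=9
Response(J3) = first start − arrival = 5 − 3 = 2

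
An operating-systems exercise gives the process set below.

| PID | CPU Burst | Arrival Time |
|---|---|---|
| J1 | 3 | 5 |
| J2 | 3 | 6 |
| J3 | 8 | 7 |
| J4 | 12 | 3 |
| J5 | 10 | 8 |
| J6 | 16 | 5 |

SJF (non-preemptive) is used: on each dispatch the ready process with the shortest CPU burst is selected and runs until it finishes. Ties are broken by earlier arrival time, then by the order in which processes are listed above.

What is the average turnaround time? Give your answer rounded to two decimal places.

Timeline: | idle 0-3 | J4 3-15 | J1 15-18 | J2 18-21 | J3 21-29 | J5 29-39 | J6 39-55 |
Completion: J1=18  J2=21  J3=29  J4=15  J5=39  J6=55
Turnaround (C−A): J1=13  J2=15  J3=22  J4=12  J5=31  J6=50
Turnaround times: J1=13, J2=15, J3=22, J4=12, J5=31, J6=50
Average turnaround = (13+15+22+12+31+50) / 6 = 143/6 = 23.83

23.83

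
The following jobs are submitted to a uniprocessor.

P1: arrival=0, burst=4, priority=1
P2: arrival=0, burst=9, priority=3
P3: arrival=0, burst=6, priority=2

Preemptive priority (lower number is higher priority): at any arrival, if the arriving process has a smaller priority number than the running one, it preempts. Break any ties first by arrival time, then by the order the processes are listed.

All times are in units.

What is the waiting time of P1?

Gantt: | P1 0-4 | P3 4-10 | P2 10-19 |
Completion: P1=4  P2=19  P3=10
Turnaround (C−A): P1=4  P2=19  P3=10
Waiting(P1) = turnaround − burst = 4 − 4 = 0

0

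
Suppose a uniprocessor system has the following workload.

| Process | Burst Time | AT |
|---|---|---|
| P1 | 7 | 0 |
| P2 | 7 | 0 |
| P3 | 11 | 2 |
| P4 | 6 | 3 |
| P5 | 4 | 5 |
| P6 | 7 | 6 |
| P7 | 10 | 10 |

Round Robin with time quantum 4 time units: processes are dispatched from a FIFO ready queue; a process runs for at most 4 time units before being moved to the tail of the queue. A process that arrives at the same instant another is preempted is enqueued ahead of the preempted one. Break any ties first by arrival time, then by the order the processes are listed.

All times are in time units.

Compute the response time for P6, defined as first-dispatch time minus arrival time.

Schedule: | P1 0-4 | P2 4-8 | P3 8-12 | P4 12-16 | P1 16-19 | P5 19-23 | P6 23-27 | P2 27-30 | P7 30-34 | P3 34-38 | P4 38-40 | P6 40-43 | P7 43-47 | P3 47-50 | P7 50-52 |
Completion: P1=19  P2=30  P3=50  P4=40  P5=23  P6=43  P7=52
Turnaround (C−A): P1=19  P2=30  P3=48  P4=37  P5=18  P6=37  P7=42
Response(P6) = first start − arrival = 23 − 6 = 17

17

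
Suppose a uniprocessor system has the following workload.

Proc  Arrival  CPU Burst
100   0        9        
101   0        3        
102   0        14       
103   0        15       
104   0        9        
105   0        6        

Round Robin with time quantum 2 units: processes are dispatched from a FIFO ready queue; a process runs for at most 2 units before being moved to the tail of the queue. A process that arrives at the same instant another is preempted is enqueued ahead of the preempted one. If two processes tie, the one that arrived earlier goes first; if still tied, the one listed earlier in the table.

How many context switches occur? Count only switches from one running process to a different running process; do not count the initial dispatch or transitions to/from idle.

28

Timeline: | 100 0-2 | 101 2-4 | 102 4-6 | 103 6-8 | 104 8-10 | 105 10-12 | 100 12-14 | 101 14-15 | 102 15-17 | 103 17-19 | 104 19-21 | 105 21-23 | 100 23-25 | 102 25-27 | 103 27-29 | 104 29-31 | 105 31-33 | 100 33-35 | 102 35-37 | 103 37-39 | 104 39-41 | 100 41-42 | 102 42-44 | 103 44-46 | 104 46-47 | 102 47-49 | 103 49-51 | 102 51-53 | 103 53-56 |
Completion: 100=42  101=15  102=53  103=56  104=47  105=33
Turnaround (C−A): 100=42  101=15  102=53  103=56  104=47  105=33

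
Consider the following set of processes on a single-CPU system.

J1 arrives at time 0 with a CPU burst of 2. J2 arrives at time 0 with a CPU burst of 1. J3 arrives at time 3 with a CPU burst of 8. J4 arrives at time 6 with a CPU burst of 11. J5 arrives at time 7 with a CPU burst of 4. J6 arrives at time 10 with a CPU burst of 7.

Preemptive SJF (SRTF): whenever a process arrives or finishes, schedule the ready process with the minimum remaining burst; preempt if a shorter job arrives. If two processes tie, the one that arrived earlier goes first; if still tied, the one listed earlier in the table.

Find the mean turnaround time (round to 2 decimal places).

Timeline: | J2 0-1 | J1 1-3 | J3 3-11 | J5 11-15 | J6 15-22 | J4 22-33 |
Completion: J1=3  J2=1  J3=11  J4=33  J5=15  J6=22
Turnaround (C−A): J1=3  J2=1  J3=8  J4=27  J5=8  J6=12
Turnaround times: J1=3, J2=1, J3=8, J4=27, J5=8, J6=12
Average turnaround = (3+1+8+27+8+12) / 6 = 59/6 = 9.83

9.83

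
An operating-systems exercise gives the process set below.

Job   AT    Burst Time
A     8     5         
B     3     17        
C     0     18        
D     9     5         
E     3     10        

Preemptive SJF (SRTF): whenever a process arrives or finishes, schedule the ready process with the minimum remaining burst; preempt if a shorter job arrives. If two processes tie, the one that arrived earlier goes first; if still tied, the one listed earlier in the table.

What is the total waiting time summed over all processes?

Timeline: | C 0-3 | E 3-13 | A 13-18 | D 18-23 | C 23-38 | B 38-55 |
Completion: A=18  B=55  C=38  D=23  E=13
Turnaround (C−A): A=10  B=52  C=38  D=14  E=10
Waiting = turnaround − burst: A=5, B=35, C=20, D=9, E=0
Total waiting = 5 + 35 + 20 + 9 + 0 = 69

69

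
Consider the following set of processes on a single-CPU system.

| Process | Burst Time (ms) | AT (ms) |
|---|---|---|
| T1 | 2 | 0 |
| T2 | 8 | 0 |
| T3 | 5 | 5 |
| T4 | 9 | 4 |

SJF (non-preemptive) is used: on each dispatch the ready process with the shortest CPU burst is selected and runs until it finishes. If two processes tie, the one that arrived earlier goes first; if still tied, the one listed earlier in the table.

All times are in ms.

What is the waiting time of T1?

0

Gantt: | T1 0-2 | T2 2-10 | T3 10-15 | T4 15-24 |
Completion: T1=2  T2=10  T3=15  T4=24
Turnaround (C−A): T1=2  T2=10  T3=10  T4=20
Waiting(T1) = turnaround − burst = 2 − 2 = 0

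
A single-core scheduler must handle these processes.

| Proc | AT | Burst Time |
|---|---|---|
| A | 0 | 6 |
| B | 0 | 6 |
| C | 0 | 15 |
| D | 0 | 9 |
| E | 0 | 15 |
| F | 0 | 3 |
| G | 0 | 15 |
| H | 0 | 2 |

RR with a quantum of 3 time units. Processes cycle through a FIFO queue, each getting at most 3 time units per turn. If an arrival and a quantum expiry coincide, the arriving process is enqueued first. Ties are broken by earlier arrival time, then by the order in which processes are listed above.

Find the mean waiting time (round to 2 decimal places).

34.50

Timeline: | A 0-3 | B 3-6 | C 6-9 | D 9-12 | E 12-15 | F 15-18 | G 18-21 | H 21-23 | A 23-26 | B 26-29 | C 29-32 | D 32-35 | E 35-38 | G 38-41 | C 41-44 | D 44-47 | E 47-50 | G 50-53 | C 53-56 | E 56-59 | G 59-62 | C 62-65 | E 65-68 | G 68-71 |
Completion: A=26  B=29  C=65  D=47  E=68  F=18  G=71  H=23
Turnaround (C−A): A=26  B=29  C=65  D=47  E=68  F=18  G=71  H=23
Waiting times: A=20, B=23, C=50, D=38, E=53, F=15, G=56, H=21
Average waiting = (20+23+50+38+53+15+56+21) / 8 = 276/8 = 34.50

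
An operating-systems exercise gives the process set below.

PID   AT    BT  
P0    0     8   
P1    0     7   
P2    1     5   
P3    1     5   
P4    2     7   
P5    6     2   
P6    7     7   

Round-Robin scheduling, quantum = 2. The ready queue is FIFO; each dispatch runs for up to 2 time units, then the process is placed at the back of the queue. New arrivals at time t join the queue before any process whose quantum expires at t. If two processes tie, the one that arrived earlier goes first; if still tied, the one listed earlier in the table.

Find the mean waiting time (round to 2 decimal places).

Schedule: | P0 0-2 | P1 2-4 | P2 4-6 | P3 6-8 | P4 8-10 | P0 10-12 | P1 12-14 | P5 14-16 | P2 16-18 | P6 18-20 | P3 20-22 | P4 22-24 | P0 24-26 | P1 26-28 | P2 28-29 | P6 29-31 | P3 31-32 | P4 32-34 | P0 34-36 | P1 36-37 | P6 37-39 | P4 39-40 | P6 40-41 |
Completion: P0=36  P1=37  P2=29  P3=32  P4=40  P5=16  P6=41
Turnaround (C−A): P0=36  P1=37  P2=28  P3=31  P4=38  P5=10  P6=34
Waiting times: P0=28, P1=30, P2=23, P3=26, P4=31, P5=8, P6=27
Average waiting = (28+30+23+26+31+8+27) / 7 = 173/7 = 24.71

24.71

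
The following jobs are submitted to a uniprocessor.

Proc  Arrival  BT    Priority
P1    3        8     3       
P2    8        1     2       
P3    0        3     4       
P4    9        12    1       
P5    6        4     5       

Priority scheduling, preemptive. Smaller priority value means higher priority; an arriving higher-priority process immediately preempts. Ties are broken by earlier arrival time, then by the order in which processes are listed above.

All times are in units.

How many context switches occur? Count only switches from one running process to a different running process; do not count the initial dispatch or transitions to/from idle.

5

Timeline: | P3 0-3 | P1 3-8 | P2 8-9 | P4 9-21 | P1 21-24 | P5 24-28 |
Completion: P1=24  P2=9  P3=3  P4=21  P5=28
Turnaround (C−A): P1=21  P2=1  P3=3  P4=12  P5=22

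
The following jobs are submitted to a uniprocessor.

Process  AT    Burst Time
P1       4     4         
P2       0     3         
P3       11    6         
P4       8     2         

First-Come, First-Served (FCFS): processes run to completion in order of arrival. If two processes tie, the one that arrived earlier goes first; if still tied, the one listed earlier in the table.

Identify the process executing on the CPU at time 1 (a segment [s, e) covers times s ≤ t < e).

Timeline: | P2 0-3 | idle 3-4 | P1 4-8 | P4 8-10 | idle 10-11 | P3 11-17 |
Completion: P1=8  P2=3  P3=17  P4=10

P2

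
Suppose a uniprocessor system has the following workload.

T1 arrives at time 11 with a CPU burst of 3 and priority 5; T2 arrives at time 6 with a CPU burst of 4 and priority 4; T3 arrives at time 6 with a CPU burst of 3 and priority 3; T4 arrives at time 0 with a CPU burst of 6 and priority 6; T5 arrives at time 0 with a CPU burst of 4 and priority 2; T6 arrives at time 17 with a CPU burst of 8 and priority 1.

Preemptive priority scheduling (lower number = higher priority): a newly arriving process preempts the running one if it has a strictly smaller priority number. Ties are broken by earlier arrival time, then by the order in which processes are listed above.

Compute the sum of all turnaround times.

55

Schedule: | T5 0-4 | T4 4-6 | T3 6-9 | T2 9-13 | T1 13-16 | T4 16-17 | T6 17-25 | T4 25-28 |
Completion: T1=16  T2=13  T3=9  T4=28  T5=4  T6=25
Turnaround (C−A): T1=5  T2=7  T3=3  T4=28  T5=4  T6=8
Turnaround = completion − arrival: T1=5, T2=7, T3=3, T4=28, T5=4, T6=8
Total turnaround = 5 + 7 + 3 + 28 + 4 + 8 = 55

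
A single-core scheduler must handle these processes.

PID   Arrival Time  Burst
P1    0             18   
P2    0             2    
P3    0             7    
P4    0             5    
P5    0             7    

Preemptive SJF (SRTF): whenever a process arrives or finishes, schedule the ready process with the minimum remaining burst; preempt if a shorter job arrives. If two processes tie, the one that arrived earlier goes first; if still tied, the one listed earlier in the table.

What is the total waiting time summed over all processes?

44

Schedule: | P2 0-2 | P4 2-7 | P3 7-14 | P5 14-21 | P1 21-39 |
Completion: P1=39  P2=2  P3=14  P4=7  P5=21
Turnaround (C−A): P1=39  P2=2  P3=14  P4=7  P5=21
Waiting = turnaround − burst: P1=21, P2=0, P3=7, P4=2, P5=14
Total waiting = 21 + 0 + 7 + 2 + 14 = 44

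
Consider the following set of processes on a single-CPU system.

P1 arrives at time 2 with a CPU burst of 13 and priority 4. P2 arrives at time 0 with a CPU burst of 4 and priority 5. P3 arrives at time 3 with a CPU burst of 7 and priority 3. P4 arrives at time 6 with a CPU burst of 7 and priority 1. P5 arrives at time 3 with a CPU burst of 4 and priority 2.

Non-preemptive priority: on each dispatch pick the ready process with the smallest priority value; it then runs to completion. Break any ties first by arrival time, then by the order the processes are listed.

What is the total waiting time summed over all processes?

Gantt: | P2 0-4 | P5 4-8 | P4 8-15 | P3 15-22 | P1 22-35 |
Completion: P1=35  P2=4  P3=22  P4=15  P5=8
Turnaround (C−A): P1=33  P2=4  P3=19  P4=9  P5=5
Waiting = turnaround − burst: P1=20, P2=0, P3=12, P4=2, P5=1
Total waiting = 20 + 0 + 12 + 2 + 1 = 35

35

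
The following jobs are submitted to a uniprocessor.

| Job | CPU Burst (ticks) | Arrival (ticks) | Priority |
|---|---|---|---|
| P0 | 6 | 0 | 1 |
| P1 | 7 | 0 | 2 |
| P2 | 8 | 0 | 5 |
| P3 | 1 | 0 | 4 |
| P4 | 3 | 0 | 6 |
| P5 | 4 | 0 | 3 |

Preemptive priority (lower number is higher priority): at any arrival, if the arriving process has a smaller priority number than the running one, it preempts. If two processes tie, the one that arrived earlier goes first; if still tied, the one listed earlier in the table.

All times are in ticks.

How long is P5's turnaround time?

17

Gantt: | P0 0-6 | P1 6-13 | P5 13-17 | P3 17-18 | P2 18-26 | P4 26-29 |
Completion: P0=6  P1=13  P2=26  P3=18  P4=29  P5=17
Turnaround(P5) = completion − arrival = 17 − 0 = 17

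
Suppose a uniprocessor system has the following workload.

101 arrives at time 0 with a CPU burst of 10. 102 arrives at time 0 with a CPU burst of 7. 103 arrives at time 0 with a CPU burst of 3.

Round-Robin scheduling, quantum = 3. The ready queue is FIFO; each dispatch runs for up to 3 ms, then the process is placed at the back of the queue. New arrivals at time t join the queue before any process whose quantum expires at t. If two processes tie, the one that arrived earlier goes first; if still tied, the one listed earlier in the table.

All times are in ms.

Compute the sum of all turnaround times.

Gantt: | 101 0-3 | 102 3-6 | 103 6-9 | 101 9-12 | 102 12-15 | 101 15-18 | 102 18-19 | 101 19-20 |
Completion: 101=20  102=19  103=9
Turnaround (C−A): 101=20  102=19  103=9
Turnaround = completion − arrival: 101=20, 102=19, 103=9
Total turnaround = 20 + 19 + 9 = 48

48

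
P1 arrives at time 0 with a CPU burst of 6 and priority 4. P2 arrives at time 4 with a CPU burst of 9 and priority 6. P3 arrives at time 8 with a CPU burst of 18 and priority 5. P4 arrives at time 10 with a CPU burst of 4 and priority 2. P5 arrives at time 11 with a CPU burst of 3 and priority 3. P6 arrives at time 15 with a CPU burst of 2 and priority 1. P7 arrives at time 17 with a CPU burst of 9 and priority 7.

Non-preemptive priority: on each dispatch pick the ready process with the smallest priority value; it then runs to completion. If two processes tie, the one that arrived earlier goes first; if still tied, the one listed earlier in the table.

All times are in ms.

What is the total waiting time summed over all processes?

60

Gantt: | P1 0-6 | P2 6-15 | P6 15-17 | P4 17-21 | P5 21-24 | P3 24-42 | P7 42-51 |
Completion: P1=6  P2=15  P3=42  P4=21  P5=24  P6=17  P7=51
Turnaround (C−A): P1=6  P2=11  P3=34  P4=11  P5=13  P6=2  P7=34
Waiting = turnaround − burst: P1=0, P2=2, P3=16, P4=7, P5=10, P6=0, P7=25
Total waiting = 0 + 2 + 16 + 7 + 10 + 0 + 25 = 60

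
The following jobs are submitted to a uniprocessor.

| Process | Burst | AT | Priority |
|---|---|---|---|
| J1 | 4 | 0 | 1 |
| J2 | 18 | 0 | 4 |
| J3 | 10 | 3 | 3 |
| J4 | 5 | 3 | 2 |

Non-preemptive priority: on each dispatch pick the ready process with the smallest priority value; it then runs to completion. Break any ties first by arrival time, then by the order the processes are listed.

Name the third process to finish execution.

J3

Gantt: | J1 0-4 | J4 4-9 | J3 9-19 | J2 19-37 |
Completion: J1=4  J2=37  J3=19  J4=9
Finish order: J1 → J4 → J3 → J2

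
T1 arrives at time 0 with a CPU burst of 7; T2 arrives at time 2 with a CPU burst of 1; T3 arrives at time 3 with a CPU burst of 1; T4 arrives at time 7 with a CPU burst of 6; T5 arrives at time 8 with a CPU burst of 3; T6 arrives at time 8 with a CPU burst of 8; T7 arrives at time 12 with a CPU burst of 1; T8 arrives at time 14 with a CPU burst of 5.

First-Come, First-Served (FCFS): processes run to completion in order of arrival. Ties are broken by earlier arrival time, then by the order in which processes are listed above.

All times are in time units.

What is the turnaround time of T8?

18

Schedule: | T1 0-7 | T2 7-8 | T3 8-9 | T4 9-15 | T5 15-18 | T6 18-26 | T7 26-27 | T8 27-32 |
Completion: T1=7  T2=8  T3=9  T4=15  T5=18  T6=26  T7=27  T8=32
Turnaround (C−A): T1=7  T2=6  T3=6  T4=8  T5=10  T6=18  T7=15  T8=18
Turnaround(T8) = completion − arrival = 32 − 14 = 18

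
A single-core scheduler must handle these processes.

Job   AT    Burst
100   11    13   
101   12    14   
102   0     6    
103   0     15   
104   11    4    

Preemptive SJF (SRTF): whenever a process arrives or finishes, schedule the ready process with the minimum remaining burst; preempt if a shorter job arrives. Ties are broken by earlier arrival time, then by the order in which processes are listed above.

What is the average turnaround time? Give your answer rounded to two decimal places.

Gantt: | 102 0-6 | 103 6-11 | 104 11-15 | 103 15-25 | 100 25-38 | 101 38-52 |
Completion: 100=38  101=52  102=6  103=25  104=15
Turnaround (C−A): 100=27  101=40  102=6  103=25  104=4
Turnaround times: 100=27, 101=40, 102=6, 103=25, 104=4
Average turnaround = (27+40+6+25+4) / 5 = 102/5 = 20.40

20.40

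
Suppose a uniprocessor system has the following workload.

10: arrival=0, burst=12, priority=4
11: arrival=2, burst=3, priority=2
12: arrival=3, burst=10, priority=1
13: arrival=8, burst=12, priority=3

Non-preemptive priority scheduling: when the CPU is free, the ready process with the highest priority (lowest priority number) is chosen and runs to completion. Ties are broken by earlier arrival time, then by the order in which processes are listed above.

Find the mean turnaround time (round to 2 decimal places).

20.75

Gantt: | 10 0-12 | 12 12-22 | 11 22-25 | 13 25-37 |
Completion: 10=12  11=25  12=22  13=37
Turnaround times: 10=12, 11=23, 12=19, 13=29
Average turnaround = (12+23+19+29) / 4 = 83/4 = 20.75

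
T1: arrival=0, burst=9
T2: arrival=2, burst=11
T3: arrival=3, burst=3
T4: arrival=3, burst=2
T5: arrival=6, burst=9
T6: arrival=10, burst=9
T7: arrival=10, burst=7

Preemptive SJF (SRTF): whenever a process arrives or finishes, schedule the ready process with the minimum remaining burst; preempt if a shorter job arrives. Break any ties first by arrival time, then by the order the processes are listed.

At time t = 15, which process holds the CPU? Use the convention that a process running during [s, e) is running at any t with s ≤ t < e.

T7

Gantt: | T1 0-3 | T4 3-5 | T3 5-8 | T1 8-14 | T7 14-21 | T5 21-30 | T6 30-39 | T2 39-50 |
Completion: T1=14  T2=50  T3=8  T4=5  T5=30  T6=39  T7=21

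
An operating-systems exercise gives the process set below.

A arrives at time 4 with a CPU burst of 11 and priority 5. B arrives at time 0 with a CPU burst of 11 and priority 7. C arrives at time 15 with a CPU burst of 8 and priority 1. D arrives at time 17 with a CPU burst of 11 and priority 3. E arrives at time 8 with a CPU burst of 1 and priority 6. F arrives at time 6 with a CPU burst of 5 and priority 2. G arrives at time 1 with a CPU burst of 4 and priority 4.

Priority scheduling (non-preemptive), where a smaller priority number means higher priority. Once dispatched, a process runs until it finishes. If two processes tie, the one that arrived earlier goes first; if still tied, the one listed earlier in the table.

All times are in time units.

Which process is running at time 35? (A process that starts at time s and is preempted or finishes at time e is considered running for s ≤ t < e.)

G

Schedule: | B 0-11 | F 11-16 | C 16-24 | D 24-35 | G 35-39 | A 39-50 | E 50-51 |
Completion: A=50  B=11  C=24  D=35  E=51  F=16  G=39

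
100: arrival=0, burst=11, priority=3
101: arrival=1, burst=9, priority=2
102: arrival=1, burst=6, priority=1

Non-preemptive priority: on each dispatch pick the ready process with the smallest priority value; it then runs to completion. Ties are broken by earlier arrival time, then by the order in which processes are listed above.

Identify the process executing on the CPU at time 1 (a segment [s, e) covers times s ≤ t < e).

Gantt: | 100 0-11 | 102 11-17 | 101 17-26 |
Completion: 100=11  101=26  102=17

100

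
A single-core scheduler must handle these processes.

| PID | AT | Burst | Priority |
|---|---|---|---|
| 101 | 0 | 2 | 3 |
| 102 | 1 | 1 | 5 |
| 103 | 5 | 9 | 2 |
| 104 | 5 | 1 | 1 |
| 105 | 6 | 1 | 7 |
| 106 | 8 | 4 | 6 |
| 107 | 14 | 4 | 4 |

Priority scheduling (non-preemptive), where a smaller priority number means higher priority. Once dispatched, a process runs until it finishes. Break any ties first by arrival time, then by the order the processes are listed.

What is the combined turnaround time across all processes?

53

Gantt: | 101 0-2 | 102 2-3 | idle 3-5 | 104 5-6 | 103 6-15 | 107 15-19 | 106 19-23 | 105 23-24 |
Completion: 101=2  102=3  103=15  104=6  105=24  106=23  107=19
Turnaround = completion − arrival: 101=2, 102=2, 103=10, 104=1, 105=18, 106=15, 107=5
Total turnaround = 2 + 2 + 10 + 1 + 18 + 15 + 5 = 53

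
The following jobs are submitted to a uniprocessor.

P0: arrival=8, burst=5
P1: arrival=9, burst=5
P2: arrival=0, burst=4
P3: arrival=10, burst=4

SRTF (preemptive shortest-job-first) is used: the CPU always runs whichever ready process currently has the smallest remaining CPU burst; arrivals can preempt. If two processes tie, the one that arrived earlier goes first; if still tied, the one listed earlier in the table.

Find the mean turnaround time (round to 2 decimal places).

7.25

Timeline: | P2 0-4 | idle 4-8 | P0 8-13 | P3 13-17 | P1 17-22 |
Completion: P0=13  P1=22  P2=4  P3=17
Turnaround (C−A): P0=5  P1=13  P2=4  P3=7
Turnaround times: P0=5, P1=13, P2=4, P3=7
Average turnaround = (5+13+4+7) / 4 = 29/4 = 7.25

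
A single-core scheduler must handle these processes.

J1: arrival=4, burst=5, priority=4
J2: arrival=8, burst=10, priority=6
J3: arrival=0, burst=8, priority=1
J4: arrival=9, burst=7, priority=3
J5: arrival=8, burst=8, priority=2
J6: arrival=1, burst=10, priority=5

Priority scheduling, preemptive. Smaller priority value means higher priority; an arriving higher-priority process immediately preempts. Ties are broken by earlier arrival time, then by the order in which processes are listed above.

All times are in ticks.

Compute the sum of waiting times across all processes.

Schedule: | J3 0-8 | J5 8-16 | J4 16-23 | J1 23-28 | J6 28-38 | J2 38-48 |
Completion: J1=28  J2=48  J3=8  J4=23  J5=16  J6=38
Turnaround (C−A): J1=24  J2=40  J3=8  J4=14  J5=8  J6=37
Waiting = turnaround − burst: J1=19, J2=30, J3=0, J4=7, J5=0, J6=27
Total waiting = 19 + 30 + 0 + 7 + 0 + 27 = 83

83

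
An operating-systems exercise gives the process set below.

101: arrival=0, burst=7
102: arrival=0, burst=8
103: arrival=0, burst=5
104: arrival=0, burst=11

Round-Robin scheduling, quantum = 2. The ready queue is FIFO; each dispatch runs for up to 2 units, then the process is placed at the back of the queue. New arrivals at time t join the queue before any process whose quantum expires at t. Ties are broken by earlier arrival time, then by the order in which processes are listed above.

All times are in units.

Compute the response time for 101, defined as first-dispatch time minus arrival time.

Gantt: | 101 0-2 | 102 2-4 | 103 4-6 | 104 6-8 | 101 8-10 | 102 10-12 | 103 12-14 | 104 14-16 | 101 16-18 | 102 18-20 | 103 20-21 | 104 21-23 | 101 23-24 | 102 24-26 | 104 26-31 |
Completion: 101=24  102=26  103=21  104=31
Turnaround (C−A): 101=24  102=26  103=21  104=31
Response(101) = first start − arrival = 0 − 0 = 0

0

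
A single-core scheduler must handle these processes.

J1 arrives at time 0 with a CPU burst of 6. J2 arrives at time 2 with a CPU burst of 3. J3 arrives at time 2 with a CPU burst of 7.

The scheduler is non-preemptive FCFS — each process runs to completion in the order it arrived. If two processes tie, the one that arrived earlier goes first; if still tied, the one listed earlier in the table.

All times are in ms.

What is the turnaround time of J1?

Schedule: | J1 0-6 | J2 6-9 | J3 9-16 |
Completion: J1=6  J2=9  J3=16
Turnaround (C−A): J1=6  J2=7  J3=14
Turnaround(J1) = completion − arrival = 6 − 0 = 6

6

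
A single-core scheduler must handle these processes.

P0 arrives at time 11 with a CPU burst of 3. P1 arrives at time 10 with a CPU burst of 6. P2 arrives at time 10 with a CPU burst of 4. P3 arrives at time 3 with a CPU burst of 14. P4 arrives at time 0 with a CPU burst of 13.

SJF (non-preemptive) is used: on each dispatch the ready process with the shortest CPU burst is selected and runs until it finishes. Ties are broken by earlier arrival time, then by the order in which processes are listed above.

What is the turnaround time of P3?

Timeline: | P4 0-13 | P0 13-16 | P2 16-20 | P1 20-26 | P3 26-40 |
Completion: P0=16  P1=26  P2=20  P3=40  P4=13
Turnaround (C−A): P0=5  P1=16  P2=10  P3=37  P4=13
Turnaround(P3) = completion − arrival = 40 − 3 = 37

37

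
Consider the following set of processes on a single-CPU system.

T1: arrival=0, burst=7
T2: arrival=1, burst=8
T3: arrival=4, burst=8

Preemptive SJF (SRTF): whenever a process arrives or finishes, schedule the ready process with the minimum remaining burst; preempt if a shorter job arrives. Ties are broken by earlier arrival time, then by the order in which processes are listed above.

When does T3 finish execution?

23

Schedule: | T1 0-7 | T2 7-15 | T3 15-23 |
Completion: T1=7  T2=15  T3=23
Turnaround (C−A): T1=7  T2=14  T3=19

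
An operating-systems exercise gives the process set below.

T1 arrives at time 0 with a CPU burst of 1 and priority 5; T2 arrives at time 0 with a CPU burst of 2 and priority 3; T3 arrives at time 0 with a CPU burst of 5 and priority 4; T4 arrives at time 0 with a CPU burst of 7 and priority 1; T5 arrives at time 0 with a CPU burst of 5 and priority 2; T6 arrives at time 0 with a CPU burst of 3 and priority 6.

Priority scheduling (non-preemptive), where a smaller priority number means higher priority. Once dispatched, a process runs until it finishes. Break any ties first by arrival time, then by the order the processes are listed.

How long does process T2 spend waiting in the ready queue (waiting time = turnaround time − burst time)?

12

Gantt: | T4 0-7 | T5 7-12 | T2 12-14 | T3 14-19 | T1 19-20 | T6 20-23 |
Completion: T1=20  T2=14  T3=19  T4=7  T5=12  T6=23
Waiting(T2) = turnaround − burst = 14 − 2 = 12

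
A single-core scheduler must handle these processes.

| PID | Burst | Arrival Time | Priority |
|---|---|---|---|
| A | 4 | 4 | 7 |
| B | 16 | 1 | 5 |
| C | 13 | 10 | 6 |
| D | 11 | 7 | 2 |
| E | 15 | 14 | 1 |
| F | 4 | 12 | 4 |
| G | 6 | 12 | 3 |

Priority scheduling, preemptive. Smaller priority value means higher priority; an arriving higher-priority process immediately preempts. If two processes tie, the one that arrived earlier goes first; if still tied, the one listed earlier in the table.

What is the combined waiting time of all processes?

Schedule: | idle 0-1 | B 1-7 | D 7-14 | E 14-29 | D 29-33 | G 33-39 | F 39-43 | B 43-53 | C 53-66 | A 66-70 |
Completion: A=70  B=53  C=66  D=33  E=29  F=43  G=39
Waiting = turnaround − burst: A=62, B=36, C=43, D=15, E=0, F=27, G=21
Total waiting = 62 + 36 + 43 + 15 + 0 + 27 + 21 = 204

204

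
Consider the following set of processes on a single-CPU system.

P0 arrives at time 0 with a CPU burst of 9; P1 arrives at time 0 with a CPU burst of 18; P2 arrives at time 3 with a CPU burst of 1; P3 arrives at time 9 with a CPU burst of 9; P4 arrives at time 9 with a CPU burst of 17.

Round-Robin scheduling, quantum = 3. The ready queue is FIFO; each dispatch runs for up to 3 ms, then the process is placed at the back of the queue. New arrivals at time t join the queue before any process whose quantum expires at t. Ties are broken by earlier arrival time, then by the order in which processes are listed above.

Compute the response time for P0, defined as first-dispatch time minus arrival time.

0

Gantt: | P0 0-3 | P1 3-6 | P2 6-7 | P0 7-10 | P1 10-13 | P3 13-16 | P4 16-19 | P0 19-22 | P1 22-25 | P3 25-28 | P4 28-31 | P1 31-34 | P3 34-37 | P4 37-40 | P1 40-43 | P4 43-46 | P1 46-49 | P4 49-54 |
Completion: P0=22  P1=49  P2=7  P3=37  P4=54
Response(P0) = first start − arrival = 0 − 0 = 0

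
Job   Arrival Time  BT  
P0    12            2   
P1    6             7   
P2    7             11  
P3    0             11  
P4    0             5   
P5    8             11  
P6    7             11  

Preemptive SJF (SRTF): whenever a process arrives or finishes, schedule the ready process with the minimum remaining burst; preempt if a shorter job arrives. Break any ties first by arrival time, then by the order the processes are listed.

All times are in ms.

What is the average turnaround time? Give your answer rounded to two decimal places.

Timeline: | P4 0-5 | P3 5-6 | P1 6-13 | P0 13-15 | P3 15-25 | P2 25-36 | P6 36-47 | P5 47-58 |
Completion: P0=15  P1=13  P2=36  P3=25  P4=5  P5=58  P6=47
Turnaround times: P0=3, P1=7, P2=29, P3=25, P4=5, P5=50, P6=40
Average turnaround = (3+7+29+25+5+50+40) / 7 = 159/7 = 22.71

22.71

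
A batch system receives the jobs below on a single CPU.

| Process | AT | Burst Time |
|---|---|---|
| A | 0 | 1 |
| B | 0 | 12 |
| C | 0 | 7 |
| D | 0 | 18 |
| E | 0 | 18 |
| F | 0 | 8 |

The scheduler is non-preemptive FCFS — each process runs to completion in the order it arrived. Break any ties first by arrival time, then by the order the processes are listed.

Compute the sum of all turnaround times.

Schedule: | A 0-1 | B 1-13 | C 13-20 | D 20-38 | E 38-56 | F 56-64 |
Completion: A=1  B=13  C=20  D=38  E=56  F=64
Turnaround (C−A): A=1  B=13  C=20  D=38  E=56  F=64
Turnaround = completion − arrival: A=1, B=13, C=20, D=38, E=56, F=64
Total turnaround = 1 + 13 + 20 + 38 + 56 + 64 = 192

192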